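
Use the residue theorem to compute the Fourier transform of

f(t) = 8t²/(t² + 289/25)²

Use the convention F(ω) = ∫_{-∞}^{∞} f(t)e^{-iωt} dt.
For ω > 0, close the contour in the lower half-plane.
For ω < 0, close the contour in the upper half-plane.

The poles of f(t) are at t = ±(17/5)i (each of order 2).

Let g(z) = f(z)e^{-iωz}; for large |z| the factor e^{-iωz} decays in the lower half-plane when ω > 0 and in the upper half-plane when ω < 0.

Case ω > 0 (lower half-plane, clockwise contour ⇒ F(ω) = -2πi·ΣRes):
  Res_{z = - \frac{17 i}{5}} g(z) = i \left(\frac{10}{17} - 2 \omega\right) e^{- \frac{17 \omega}{5}} (pole of order 2)
  F(ω) = -2πi·ΣRes = \frac{4 \pi \left(5 - 17 \omega\right) e^{- \frac{17 \omega}{5}}}{17}

Case ω < 0 (upper half-plane, counterclockwise contour ⇒ F(ω) = +2πi·ΣRes):
  Res_{z = \frac{17 i}{5}} g(z) = i \left(- 2 \omega - \frac{10}{17}\right) e^{\frac{17 \omega}{5}} (pole of order 2)
  F(ω) = 2πi·ΣRes = \frac{4 \pi \left(17 \omega + 5\right) e^{\frac{17 \omega}{5}}}{17}

Both cases combine into a single formula in |ω|:

F(ω) = \frac{4 \pi \left(5 - 17 \left|{\omega}\right|\right) e^{- \frac{17 \left|{\omega}\right|}{5}}}{17}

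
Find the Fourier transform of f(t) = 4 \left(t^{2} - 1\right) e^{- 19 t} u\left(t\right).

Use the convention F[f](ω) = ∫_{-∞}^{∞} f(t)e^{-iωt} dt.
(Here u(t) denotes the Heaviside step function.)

F(ω) = \frac{4 \left(2 i \omega - \left(i \omega + 19\right)^{3} + 38\right)}{\left(i \omega + 19\right)^{4}}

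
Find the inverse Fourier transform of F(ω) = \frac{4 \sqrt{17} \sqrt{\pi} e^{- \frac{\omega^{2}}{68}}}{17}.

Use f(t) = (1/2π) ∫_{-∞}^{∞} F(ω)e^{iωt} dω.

f(t) = 4 e^{- 17 t^{2}}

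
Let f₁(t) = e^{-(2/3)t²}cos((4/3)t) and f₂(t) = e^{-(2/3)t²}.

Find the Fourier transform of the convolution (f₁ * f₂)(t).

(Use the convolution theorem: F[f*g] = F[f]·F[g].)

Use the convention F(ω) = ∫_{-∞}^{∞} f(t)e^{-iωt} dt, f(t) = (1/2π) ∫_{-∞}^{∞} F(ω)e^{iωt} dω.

F[f₁*f₂](ω) = \frac{3 \pi \left(e^{2 \omega} + 1\right) e^{- \frac{3 \omega^{2}}{4} - \omega - \frac{2}{3}}}{4}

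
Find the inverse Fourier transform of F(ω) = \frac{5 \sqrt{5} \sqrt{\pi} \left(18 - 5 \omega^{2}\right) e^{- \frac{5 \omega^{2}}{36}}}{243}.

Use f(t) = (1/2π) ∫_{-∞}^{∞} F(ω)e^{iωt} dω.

f(t) = 4 t^{2} e^{- \frac{9 t^{2}}{5}}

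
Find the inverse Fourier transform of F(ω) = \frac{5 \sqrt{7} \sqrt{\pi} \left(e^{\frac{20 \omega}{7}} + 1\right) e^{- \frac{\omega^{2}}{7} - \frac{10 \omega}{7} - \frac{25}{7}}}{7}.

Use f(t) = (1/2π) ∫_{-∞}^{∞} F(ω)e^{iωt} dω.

f(t) = 5 e^{- \frac{7 t^{2}}{4}} \cos{\left(5 t \right)}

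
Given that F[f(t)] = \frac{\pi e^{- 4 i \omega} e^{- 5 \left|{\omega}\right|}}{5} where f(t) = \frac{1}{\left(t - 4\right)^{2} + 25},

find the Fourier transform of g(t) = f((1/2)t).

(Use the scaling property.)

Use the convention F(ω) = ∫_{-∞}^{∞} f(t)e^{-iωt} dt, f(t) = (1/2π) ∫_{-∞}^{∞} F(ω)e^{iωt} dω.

F[g](ω) = \frac{2 \pi e^{- 8 i \omega - 10 \left|{\omega}\right|}}{5}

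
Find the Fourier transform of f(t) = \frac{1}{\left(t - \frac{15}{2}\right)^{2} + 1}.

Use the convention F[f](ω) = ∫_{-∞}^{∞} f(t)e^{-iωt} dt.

F(ω) = \pi e^{- \frac{15 i \omega}{2} - \left|{\omega}\right|}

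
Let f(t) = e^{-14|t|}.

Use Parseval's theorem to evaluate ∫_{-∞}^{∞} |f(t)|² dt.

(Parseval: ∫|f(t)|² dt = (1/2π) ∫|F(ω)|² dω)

∫|f(t)|² dt = \frac{1}{14}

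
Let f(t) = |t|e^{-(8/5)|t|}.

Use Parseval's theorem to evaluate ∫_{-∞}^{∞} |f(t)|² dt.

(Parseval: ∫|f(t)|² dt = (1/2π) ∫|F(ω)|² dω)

∫|f(t)|² dt = \frac{125}{1024}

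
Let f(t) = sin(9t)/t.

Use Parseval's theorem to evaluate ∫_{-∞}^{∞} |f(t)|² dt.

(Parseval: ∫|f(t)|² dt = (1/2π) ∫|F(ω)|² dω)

∫|f(t)|² dt = 9 \pi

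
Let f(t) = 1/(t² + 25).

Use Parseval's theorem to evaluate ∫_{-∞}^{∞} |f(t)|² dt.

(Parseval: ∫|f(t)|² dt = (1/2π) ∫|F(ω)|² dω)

∫|f(t)|² dt = \frac{\pi}{250}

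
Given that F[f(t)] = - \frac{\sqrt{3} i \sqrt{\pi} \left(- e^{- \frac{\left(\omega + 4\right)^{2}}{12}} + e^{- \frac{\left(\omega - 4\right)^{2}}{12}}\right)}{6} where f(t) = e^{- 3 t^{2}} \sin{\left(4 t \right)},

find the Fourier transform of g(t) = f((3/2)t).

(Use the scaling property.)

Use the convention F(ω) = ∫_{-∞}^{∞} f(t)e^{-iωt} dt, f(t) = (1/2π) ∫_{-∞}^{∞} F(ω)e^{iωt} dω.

F[g](ω) = \frac{\sqrt{3} i \sqrt{\pi} \left(1 - e^{\frac{8 \omega}{9}}\right) e^{- \frac{\omega^{2}}{27} - \frac{4 \omega}{9} - \frac{4}{3}}}{9}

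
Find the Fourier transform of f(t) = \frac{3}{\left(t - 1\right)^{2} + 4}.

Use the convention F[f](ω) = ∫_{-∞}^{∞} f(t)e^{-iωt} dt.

F(ω) = \frac{3 \pi e^{- i \omega - 2 \left|{\omega}\right|}}{2}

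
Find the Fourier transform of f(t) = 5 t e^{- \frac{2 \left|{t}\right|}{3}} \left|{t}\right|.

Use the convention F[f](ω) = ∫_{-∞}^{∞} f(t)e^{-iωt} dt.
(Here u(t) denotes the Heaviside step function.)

F(ω) = \frac{4860 i \omega \left(3 \omega^{2} - 4\right)}{\left(9 \omega^{2} + 4\right)^{3}}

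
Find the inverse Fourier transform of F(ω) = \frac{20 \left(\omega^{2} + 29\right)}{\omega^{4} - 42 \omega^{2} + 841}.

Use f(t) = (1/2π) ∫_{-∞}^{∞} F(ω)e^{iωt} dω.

f(t) = 5 e^{- 2 \left|{t}\right|} \cos{\left(5 \left|{t}\right| \right)}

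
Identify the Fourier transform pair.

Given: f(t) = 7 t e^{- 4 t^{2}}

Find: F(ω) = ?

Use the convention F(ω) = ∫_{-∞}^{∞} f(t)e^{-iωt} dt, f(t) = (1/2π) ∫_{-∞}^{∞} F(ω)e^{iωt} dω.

F(ω) = - \frac{7 i \sqrt{\pi} \omega e^{- \frac{\omega^{2}}{16}}}{16}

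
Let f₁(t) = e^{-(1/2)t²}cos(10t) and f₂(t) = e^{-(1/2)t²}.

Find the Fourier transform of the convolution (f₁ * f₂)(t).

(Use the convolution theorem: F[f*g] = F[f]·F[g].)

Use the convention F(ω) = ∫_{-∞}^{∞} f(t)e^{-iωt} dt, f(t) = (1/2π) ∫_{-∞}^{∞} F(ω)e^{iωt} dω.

F[f₁*f₂](ω) = \pi \left(e^{20 \omega} + 1\right) e^{- \omega^{2} - 10 \omega - 50}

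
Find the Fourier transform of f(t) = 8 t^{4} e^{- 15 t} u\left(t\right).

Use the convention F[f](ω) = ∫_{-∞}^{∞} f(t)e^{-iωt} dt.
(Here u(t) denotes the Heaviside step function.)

F(ω) = \frac{192}{\left(i \omega + 15\right)^{5}}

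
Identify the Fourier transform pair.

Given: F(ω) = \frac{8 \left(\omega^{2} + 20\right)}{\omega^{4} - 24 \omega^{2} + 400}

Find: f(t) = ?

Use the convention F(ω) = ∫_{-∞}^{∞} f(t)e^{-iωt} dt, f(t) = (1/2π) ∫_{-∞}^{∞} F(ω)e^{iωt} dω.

f(t) = 2 e^{- 2 \left|{t}\right|} \cos{\left(4 t \right)}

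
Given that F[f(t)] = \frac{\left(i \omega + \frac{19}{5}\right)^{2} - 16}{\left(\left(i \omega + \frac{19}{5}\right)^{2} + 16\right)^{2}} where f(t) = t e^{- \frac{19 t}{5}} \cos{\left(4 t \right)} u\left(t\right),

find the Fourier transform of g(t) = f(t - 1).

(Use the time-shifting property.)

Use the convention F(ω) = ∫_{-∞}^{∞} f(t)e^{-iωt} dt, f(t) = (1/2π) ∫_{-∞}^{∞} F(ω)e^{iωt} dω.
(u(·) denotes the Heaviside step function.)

F[g](ω) = \frac{25 \left(\left(5 i \omega + 19\right)^{2} - 400\right) e^{- i \omega}}{\left(\left(5 i \omega + 19\right)^{2} + 400\right)^{2}}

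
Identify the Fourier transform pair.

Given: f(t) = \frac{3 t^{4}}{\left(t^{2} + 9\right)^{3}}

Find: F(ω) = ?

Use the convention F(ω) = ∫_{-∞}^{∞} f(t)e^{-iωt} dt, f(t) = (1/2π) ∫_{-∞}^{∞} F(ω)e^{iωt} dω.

F(ω) = \frac{3 \pi \left(3 \omega^{2} - 5 \left|{\omega}\right| + 1\right) e^{- 3 \left|{\omega}\right|}}{8}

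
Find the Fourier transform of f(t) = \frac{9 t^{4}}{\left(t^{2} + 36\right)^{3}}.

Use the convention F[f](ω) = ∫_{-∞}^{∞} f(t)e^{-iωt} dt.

F(ω) = \frac{9 \pi \left(12 \omega^{2} - 10 \left|{\omega}\right| + 1\right) e^{- 6 \left|{\omega}\right|}}{16}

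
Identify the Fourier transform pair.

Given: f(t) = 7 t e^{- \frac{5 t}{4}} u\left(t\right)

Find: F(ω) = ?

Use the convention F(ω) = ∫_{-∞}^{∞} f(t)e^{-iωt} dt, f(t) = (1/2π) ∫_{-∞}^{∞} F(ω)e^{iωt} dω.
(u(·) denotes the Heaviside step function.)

F(ω) = \frac{112}{\left(4 i \omega + 5\right)^{2}}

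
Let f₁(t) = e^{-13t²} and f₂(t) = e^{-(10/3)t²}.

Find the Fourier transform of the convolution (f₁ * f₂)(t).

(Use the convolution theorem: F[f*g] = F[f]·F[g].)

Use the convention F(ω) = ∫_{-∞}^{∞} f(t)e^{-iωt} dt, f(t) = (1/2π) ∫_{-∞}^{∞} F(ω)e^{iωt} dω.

F[f₁*f₂](ω) = \frac{\sqrt{390} \pi e^{- \frac{49 \omega^{2}}{520}}}{130}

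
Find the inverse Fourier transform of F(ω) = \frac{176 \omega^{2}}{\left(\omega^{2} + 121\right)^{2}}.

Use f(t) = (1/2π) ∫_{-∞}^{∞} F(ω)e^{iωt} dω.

f(t) = 4 \left(1 - 11 \left|{t}\right|\right) e^{- 11 \left|{t}\right|}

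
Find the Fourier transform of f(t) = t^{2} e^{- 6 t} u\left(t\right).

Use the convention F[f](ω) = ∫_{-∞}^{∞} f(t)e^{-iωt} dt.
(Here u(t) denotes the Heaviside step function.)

F(ω) = \frac{2}{\left(i \omega + 6\right)^{3}}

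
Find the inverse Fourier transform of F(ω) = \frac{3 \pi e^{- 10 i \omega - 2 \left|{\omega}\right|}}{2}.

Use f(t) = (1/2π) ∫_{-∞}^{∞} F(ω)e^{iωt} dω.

f(t) = \frac{3}{\left(t - 10\right)^{2} + 4}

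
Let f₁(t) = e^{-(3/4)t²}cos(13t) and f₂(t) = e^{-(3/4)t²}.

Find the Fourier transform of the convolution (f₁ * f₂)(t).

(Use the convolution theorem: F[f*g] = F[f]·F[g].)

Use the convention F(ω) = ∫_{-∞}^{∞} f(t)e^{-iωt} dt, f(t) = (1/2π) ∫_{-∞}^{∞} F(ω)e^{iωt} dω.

F[f₁*f₂](ω) = \frac{2 \pi \left(e^{\frac{52 \omega}{3}} + 1\right) e^{- \frac{2 \omega^{2}}{3} - \frac{26 \omega}{3} - \frac{169}{3}}}{3}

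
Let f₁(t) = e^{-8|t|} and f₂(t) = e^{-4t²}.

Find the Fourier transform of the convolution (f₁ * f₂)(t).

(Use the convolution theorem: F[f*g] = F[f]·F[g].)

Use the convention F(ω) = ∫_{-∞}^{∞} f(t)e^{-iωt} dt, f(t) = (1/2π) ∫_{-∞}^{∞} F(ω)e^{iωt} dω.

F[f₁*f₂](ω) = \frac{8 \sqrt{\pi} e^{- \frac{\omega^{2}}{16}}}{\omega^{2} + 64}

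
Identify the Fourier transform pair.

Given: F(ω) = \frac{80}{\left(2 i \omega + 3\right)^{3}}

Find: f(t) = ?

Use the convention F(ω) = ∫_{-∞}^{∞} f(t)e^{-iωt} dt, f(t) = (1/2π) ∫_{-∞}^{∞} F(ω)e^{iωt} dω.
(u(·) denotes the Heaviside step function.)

f(t) = 5 t^{2} e^{- \frac{3 t}{2}} u\left(t\right)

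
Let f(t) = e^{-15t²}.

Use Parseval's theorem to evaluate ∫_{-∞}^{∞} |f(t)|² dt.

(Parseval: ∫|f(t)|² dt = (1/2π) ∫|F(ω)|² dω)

∫|f(t)|² dt = \frac{\sqrt{30} \sqrt{\pi}}{30}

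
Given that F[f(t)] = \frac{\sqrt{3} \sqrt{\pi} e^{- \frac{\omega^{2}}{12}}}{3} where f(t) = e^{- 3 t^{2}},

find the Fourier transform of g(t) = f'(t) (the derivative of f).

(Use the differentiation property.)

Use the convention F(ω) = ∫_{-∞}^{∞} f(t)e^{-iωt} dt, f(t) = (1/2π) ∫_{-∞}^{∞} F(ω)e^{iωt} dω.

F[g](ω) = \frac{\sqrt{3} i \sqrt{\pi} \omega e^{- \frac{\omega^{2}}{12}}}{3}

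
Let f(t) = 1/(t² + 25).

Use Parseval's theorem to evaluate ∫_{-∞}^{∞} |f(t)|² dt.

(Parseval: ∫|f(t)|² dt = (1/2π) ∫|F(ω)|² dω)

∫|f(t)|² dt = \frac{\pi}{250}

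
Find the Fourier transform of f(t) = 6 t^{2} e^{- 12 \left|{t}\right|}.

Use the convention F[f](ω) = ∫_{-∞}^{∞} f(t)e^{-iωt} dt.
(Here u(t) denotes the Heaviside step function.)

F(ω) = \frac{864 \left(48 - \omega^{2}\right)}{\left(\omega^{2} + 144\right)^{3}}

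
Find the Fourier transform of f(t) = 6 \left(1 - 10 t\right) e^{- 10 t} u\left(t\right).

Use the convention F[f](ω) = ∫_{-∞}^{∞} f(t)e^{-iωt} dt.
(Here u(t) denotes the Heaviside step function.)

F(ω) = \frac{6 i \omega}{- \omega^{2} + 20 i \omega + 100}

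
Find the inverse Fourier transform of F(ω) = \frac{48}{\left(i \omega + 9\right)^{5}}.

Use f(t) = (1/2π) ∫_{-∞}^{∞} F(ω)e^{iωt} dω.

f(t) = 2 t^{4} e^{- 9 t} u\left(t\right)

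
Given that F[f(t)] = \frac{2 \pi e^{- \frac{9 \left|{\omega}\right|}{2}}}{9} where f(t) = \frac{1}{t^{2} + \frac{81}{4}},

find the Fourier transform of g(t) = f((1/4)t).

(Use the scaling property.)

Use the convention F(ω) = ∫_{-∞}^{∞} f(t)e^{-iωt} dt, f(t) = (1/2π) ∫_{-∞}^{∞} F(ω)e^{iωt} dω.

F[g](ω) = \frac{8 \pi e^{- 18 \left|{\omega}\right|}}{9}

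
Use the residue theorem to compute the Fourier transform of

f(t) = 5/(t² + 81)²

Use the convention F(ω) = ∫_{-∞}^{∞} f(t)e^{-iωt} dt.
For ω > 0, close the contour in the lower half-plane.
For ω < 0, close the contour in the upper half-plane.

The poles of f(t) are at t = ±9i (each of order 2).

Let g(z) = f(z)e^{-iωz}; for large |z| the factor e^{-iωz} decays in the lower half-plane when ω > 0 and in the upper half-plane when ω < 0.

Case ω > 0 (lower half-plane, clockwise contour ⇒ F(ω) = -2πi·ΣRes):
  Res_{z = - 9 i} g(z) = \frac{5 i \left(9 \omega + 1\right) e^{- 9 \omega}}{2916} (pole of order 2)
  F(ω) = -2πi·ΣRes = \frac{5 \pi \left(9 \omega + 1\right) e^{- 9 \omega}}{1458}

Case ω < 0 (upper half-plane, counterclockwise contour ⇒ F(ω) = +2πi·ΣRes):
  Res_{z = 9 i} g(z) = \frac{5 i \left(9 \omega - 1\right) e^{9 \omega}}{2916} (pole of order 2)
  F(ω) = 2πi·ΣRes = \frac{5 \pi \left(1 - 9 \omega\right) e^{9 \omega}}{1458}

Both cases combine into a single formula in |ω|:

F(ω) = \frac{5 \pi \left(9 \left|{\omega}\right| + 1\right) e^{- 9 \left|{\omega}\right|}}{1458}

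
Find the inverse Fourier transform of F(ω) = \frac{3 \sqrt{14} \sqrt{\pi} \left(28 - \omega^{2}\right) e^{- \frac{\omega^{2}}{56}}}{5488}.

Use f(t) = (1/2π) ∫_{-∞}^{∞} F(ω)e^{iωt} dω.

f(t) = 6 t^{2} e^{- 14 t^{2}}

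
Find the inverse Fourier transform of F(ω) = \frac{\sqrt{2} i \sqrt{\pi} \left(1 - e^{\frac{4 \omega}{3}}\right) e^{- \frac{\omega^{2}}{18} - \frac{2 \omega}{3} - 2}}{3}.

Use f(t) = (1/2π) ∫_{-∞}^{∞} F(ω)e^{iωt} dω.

f(t) = 2 e^{- \frac{9 t^{2}}{2}} \sin{\left(6 t \right)}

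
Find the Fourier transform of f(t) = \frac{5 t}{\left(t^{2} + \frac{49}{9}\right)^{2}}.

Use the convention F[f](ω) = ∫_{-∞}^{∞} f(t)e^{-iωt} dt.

F(ω) = - \frac{15 i \pi \omega e^{- \frac{7 \left|{\omega}\right|}{3}}}{14}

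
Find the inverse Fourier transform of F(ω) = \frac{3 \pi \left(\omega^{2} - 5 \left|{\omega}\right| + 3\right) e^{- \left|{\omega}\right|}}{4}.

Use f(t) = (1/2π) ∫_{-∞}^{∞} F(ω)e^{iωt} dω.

f(t) = \frac{6 t^{4}}{\left(t^{2} + 1\right)^{3}}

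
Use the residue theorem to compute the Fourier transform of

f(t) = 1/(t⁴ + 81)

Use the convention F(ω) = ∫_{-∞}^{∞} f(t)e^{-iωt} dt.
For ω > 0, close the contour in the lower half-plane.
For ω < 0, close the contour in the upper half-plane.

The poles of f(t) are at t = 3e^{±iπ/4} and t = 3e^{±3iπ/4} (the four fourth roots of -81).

Let g(z) = f(z)e^{-iωz}; for large |z| the factor e^{-iωz} decays in the lower half-plane when ω > 0 and in the upper half-plane when ω < 0.

Case ω > 0 (lower half-plane, clockwise contour ⇒ F(ω) = -2πi·ΣRes):
  Res_{z = - \frac{3 \sqrt{2}}{2} - \frac{3 \sqrt{2} i}{2}} g(z) = \frac{\sqrt{2} i \left(1 - i\right) e^{\frac{3 \sqrt{2} \omega \left(-1 + i\right)}{2}}}{216}
  Res_{z = \frac{3 \sqrt{2}}{2} - \frac{3 \sqrt{2} i}{2}} g(z) = \frac{\sqrt{2} i \left(1 + i\right) e^{- \frac{3 \sqrt{2} \omega \left(1 + i\right)}{2}}}{216}
  F(ω) = -2πi·ΣRes = \frac{\sqrt{2} \pi \left(1 - i\right) \left(e^{3 \sqrt{2} i \omega} + i\right) e^{- \frac{3 \sqrt{2} \omega \left(1 + i\right)}{2}}}{108} = \frac{\pi e^{- \frac{3 \sqrt{2} \omega}{2}} \sin{\left(\frac{3 \sqrt{2} \omega}{2} + \frac{\pi}{4} \right)}}{27}

Case ω < 0 (upper half-plane, counterclockwise contour ⇒ F(ω) = +2πi·ΣRes):
  Res_{z = \frac{3 \sqrt{2}}{2} + \frac{3 \sqrt{2} i}{2}} g(z) = \frac{\sqrt{2} i \left(-1 + i\right) e^{\frac{3 \sqrt{2} \omega \left(1 - i\right)}{2}}}{216}
  Res_{z = - \frac{3 \sqrt{2}}{2} + \frac{3 \sqrt{2} i}{2}} g(z) = \frac{\sqrt{2} \left(1 - i\right) e^{\frac{3 \sqrt{2} \omega \left(1 + i\right)}{2}}}{216}
  F(ω) = 2πi·ΣRes = - \frac{\sqrt{2} i \pi \left(i \left(1 - i\right) e^{\frac{3 \sqrt{2} \omega \left(1 - i\right)}{2}} - \left(1 - i\right) e^{\frac{3 \sqrt{2} \omega \left(1 + i\right)}{2}}\right)}{108} = \frac{\pi e^{\frac{3 \sqrt{2} \omega}{2}} \cos{\left(\frac{3 \sqrt{2} \omega}{2} + \frac{\pi}{4} \right)}}{27}

Both cases combine into a single formula in |ω|:

F(ω) = \frac{\pi e^{- \frac{3 \sqrt{2} \left|{\omega}\right|}{2}} \sin{\left(\frac{3 \sqrt{2} \left|{\omega}\right|}{2} + \frac{\pi}{4} \right)}}{27}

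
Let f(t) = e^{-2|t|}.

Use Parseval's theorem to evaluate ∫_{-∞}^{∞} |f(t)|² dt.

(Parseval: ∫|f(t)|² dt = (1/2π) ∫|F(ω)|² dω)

∫|f(t)|² dt = \frac{1}{2}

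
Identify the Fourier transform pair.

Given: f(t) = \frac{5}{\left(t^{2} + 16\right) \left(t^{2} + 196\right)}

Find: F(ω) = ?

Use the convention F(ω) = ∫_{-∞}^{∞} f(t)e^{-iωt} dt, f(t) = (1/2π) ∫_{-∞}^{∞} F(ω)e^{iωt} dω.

F(ω) = \frac{\pi \left(7 e^{10 \left|{\omega}\right|} - 2\right) e^{- 14 \left|{\omega}\right|}}{1008}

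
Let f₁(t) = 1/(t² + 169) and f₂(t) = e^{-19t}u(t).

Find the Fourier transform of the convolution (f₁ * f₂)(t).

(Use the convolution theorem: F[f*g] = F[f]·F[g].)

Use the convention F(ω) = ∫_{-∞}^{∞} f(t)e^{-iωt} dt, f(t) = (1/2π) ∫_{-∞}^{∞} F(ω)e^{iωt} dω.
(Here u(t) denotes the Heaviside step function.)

F[f₁*f₂](ω) = \frac{\pi e^{- 13 \left|{\omega}\right|}}{13 \left(i \omega + 19\right)}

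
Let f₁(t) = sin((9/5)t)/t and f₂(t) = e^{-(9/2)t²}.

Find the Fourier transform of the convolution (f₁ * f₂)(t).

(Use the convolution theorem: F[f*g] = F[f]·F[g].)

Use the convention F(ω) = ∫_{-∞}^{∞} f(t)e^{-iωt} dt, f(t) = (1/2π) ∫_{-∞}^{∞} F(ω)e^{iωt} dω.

F[f₁*f₂](ω) = \begin{cases} \frac{\sqrt{2} \pi^{\frac{3}{2}} e^{- \frac{\omega^{2}}{18}}}{3} & \text{for}\: \omega > - \frac{9}{5} \wedge \omega < \frac{9}{5} \\0 & \text{otherwise} \end{cases}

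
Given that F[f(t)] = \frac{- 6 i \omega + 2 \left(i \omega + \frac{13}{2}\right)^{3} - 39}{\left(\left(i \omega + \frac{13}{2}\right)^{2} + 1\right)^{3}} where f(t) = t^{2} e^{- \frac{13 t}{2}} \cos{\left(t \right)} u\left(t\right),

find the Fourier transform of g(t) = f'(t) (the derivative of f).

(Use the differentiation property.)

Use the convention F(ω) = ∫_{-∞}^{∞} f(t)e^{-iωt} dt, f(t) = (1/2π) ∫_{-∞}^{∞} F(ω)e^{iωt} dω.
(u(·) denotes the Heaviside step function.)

F[g](ω) = - \frac{16 i \omega \left(24 i \omega - \left(2 i \omega + 13\right)^{3} + 156\right)}{\left(\left(2 i \omega + 13\right)^{2} + 4\right)^{3}}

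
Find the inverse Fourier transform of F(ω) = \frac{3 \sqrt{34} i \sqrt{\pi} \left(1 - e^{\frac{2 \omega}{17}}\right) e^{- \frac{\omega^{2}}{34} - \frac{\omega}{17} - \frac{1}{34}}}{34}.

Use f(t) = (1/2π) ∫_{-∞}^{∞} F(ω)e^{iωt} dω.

f(t) = 3 e^{- \frac{17 t^{2}}{2}} \sin{\left(t \right)}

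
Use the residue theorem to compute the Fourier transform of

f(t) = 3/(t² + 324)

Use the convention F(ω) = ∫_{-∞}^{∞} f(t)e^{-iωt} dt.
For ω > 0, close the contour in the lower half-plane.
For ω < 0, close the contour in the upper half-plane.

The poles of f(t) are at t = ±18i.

Let g(z) = f(z)e^{-iωz}; for large |z| the factor e^{-iωz} decays in the lower half-plane when ω > 0 and in the upper half-plane when ω < 0.

Case ω > 0 (lower half-plane, clockwise contour ⇒ F(ω) = -2πi·ΣRes):
  Res_{z = - 18 i} g(z) = \frac{i e^{- 18 \omega}}{12}
  F(ω) = -2πi·ΣRes = \frac{\pi e^{- 18 \omega}}{6}

Case ω < 0 (upper half-plane, counterclockwise contour ⇒ F(ω) = +2πi·ΣRes):
  Res_{z = 18 i} g(z) = - \frac{i e^{18 \omega}}{12}
  F(ω) = 2πi·ΣRes = \frac{\pi e^{18 \omega}}{6}

Both cases combine into a single formula in |ω|:

F(ω) = \frac{\pi e^{- 18 \left|{\omega}\right|}}{6}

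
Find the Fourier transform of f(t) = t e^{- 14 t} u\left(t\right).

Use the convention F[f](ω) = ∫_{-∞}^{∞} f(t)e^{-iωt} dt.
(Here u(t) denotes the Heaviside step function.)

F(ω) = \frac{1}{\left(i \omega + 14\right)^{2}}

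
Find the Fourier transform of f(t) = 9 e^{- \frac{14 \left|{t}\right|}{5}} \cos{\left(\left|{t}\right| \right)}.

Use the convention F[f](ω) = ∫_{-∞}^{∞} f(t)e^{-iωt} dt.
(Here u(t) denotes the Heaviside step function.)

F(ω) = \frac{1260 \left(25 \omega^{2} + 221\right)}{625 \omega^{4} + 8550 \omega^{2} + 48841}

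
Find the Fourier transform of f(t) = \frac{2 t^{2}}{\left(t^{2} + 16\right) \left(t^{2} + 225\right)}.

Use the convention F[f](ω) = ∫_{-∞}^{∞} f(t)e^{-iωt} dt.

F(ω) = \frac{2 \pi \left(15 - 4 e^{11 \left|{\omega}\right|}\right) e^{- 15 \left|{\omega}\right|}}{209}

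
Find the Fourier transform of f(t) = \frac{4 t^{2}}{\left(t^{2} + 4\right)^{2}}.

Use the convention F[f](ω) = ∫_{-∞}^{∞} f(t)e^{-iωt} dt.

F(ω) = \pi \left(1 - 2 \left|{\omega}\right|\right) e^{- 2 \left|{\omega}\right|}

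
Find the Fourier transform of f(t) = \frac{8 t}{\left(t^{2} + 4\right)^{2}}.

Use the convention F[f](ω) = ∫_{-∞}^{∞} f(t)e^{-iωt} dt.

F(ω) = - 2 i \pi \omega e^{- 2 \left|{\omega}\right|}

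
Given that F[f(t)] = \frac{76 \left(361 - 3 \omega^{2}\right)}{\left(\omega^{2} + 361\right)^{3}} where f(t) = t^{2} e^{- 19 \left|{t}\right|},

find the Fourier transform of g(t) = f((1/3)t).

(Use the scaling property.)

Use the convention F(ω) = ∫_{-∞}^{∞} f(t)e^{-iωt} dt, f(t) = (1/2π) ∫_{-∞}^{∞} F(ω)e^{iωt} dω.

F[g](ω) = \frac{228 \left(361 - 27 \omega^{2}\right)}{\left(9 \omega^{2} + 361\right)^{3}}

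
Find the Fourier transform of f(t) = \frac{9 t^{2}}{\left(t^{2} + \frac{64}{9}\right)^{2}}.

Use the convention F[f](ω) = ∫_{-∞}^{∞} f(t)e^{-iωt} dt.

F(ω) = \frac{9 \pi \left(3 - 8 \left|{\omega}\right|\right) e^{- \frac{8 \left|{\omega}\right|}{3}}}{16}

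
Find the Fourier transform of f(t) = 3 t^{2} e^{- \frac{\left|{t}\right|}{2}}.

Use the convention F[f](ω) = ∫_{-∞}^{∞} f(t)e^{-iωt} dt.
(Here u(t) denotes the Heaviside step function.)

F(ω) = \frac{96 \left(1 - 12 \omega^{2}\right)}{\left(4 \omega^{2} + 1\right)^{3}}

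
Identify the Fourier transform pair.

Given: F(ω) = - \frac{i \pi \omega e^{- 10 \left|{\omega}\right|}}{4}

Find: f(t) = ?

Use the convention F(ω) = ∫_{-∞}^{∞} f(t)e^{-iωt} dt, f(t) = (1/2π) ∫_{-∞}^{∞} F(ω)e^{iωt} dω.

f(t) = \frac{5 t}{\left(t^{2} + 100\right)^{2}}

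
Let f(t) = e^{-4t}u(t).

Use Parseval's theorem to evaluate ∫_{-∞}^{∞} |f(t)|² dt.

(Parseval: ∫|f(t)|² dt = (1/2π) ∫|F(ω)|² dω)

∫|f(t)|² dt = \frac{1}{8}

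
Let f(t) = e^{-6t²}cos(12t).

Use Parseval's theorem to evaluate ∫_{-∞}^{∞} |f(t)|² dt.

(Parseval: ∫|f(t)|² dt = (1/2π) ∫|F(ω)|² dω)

∫|f(t)|² dt = \frac{\sqrt{3} \sqrt{\pi} \left(1 + e^{12}\right)}{12 e^{12}}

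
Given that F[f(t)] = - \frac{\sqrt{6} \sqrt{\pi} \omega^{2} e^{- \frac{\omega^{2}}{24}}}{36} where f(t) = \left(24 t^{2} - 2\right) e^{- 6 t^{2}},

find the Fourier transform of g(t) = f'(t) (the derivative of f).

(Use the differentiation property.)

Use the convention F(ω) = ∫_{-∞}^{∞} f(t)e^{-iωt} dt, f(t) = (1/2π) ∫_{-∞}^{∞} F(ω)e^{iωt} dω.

F[g](ω) = - \frac{\sqrt{6} i \sqrt{\pi} \omega^{3} e^{- \frac{\omega^{2}}{24}}}{36}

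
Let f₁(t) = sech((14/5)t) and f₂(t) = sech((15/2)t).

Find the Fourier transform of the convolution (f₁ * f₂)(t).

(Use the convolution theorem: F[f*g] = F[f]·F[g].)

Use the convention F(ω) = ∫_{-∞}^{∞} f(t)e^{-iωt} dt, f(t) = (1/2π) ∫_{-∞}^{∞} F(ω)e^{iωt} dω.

F[f₁*f₂](ω) = \frac{\pi^{2}}{21 \cosh{\left(\frac{\pi \omega}{15} \right)} \cosh{\left(\frac{5 \pi \omega}{28} \right)}}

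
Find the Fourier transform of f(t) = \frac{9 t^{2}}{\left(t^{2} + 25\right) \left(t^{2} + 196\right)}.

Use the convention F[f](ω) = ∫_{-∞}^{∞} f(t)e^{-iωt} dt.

F(ω) = \frac{\pi \left(14 - 5 e^{9 \left|{\omega}\right|}\right) e^{- 14 \left|{\omega}\right|}}{19}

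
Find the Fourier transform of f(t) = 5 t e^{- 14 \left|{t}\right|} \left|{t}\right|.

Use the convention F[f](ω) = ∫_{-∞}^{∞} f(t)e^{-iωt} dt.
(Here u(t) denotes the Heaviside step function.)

F(ω) = \frac{20 i \omega \left(\omega^{2} - 588\right)}{\left(\omega^{2} + 196\right)^{3}}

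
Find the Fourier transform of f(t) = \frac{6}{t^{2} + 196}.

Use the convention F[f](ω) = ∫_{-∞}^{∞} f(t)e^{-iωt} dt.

F(ω) = \frac{3 \pi e^{- 14 \left|{\omega}\right|}}{7}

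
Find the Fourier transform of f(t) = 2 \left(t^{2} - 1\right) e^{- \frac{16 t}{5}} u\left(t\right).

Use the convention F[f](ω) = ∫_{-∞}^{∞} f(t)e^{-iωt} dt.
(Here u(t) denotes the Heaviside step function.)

F(ω) = \frac{10 \left(250 i \omega - \left(5 i \omega + 16\right)^{3} + 800\right)}{\left(5 i \omega + 16\right)^{4}}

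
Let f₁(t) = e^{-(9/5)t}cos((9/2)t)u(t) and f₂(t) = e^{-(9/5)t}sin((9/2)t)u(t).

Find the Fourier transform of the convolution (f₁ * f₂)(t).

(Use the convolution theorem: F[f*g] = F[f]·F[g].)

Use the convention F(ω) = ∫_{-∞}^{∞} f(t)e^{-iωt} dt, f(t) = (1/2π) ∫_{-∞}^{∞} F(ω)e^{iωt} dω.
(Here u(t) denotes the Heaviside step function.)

F[f₁*f₂](ω) = \frac{9000 \left(5 i \omega + 9\right)}{\left(4 \left(5 i \omega + 9\right)^{2} + 2025\right)^{2}}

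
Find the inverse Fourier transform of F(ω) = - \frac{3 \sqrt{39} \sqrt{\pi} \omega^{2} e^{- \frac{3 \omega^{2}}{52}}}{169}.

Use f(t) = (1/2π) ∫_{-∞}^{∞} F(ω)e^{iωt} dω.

f(t) = \left(\frac{52 t^{2}}{3} - 2\right) e^{- \frac{13 t^{2}}{3}}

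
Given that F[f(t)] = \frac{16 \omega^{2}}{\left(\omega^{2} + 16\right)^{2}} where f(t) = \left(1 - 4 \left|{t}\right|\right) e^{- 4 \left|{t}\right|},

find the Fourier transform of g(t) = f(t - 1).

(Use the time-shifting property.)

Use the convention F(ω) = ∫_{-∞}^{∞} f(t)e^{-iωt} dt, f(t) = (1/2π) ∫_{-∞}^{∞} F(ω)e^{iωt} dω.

F[g](ω) = \frac{16 \omega^{2} e^{- i \omega}}{\left(\omega^{2} + 16\right)^{2}}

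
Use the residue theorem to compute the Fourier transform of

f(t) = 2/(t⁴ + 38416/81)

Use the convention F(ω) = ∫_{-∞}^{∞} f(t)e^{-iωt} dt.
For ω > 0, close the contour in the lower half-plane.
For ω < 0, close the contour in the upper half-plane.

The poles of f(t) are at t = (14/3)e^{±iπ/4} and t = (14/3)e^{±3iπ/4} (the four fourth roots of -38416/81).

Let g(z) = f(z)e^{-iωz}; for large |z| the factor e^{-iωz} decays in the lower half-plane when ω > 0 and in the upper half-plane when ω < 0.

Case ω > 0 (lower half-plane, clockwise contour ⇒ F(ω) = -2πi·ΣRes):
  Res_{z = - \frac{7 \sqrt{2}}{3} - \frac{7 \sqrt{2} i}{3}} g(z) = \frac{27 \sqrt{2} i \left(1 - i\right) e^{\frac{7 \sqrt{2} \omega \left(-1 + i\right)}{3}}}{10976}
  Res_{z = \frac{7 \sqrt{2}}{3} - \frac{7 \sqrt{2} i}{3}} g(z) = \frac{27 \sqrt{2} i \left(1 + i\right) e^{- \frac{7 \sqrt{2} \omega \left(1 + i\right)}{3}}}{10976}
  F(ω) = -2πi·ΣRes = \frac{27 \sqrt{2} \pi \left(1 - i\right) \left(e^{\frac{14 \sqrt{2} i \omega}{3}} + i\right) e^{- \frac{7 \sqrt{2} \omega \left(1 + i\right)}{3}}}{5488} = \frac{27 \pi e^{- \frac{7 \sqrt{2} \omega}{3}} \sin{\left(\frac{7 \sqrt{2} \omega}{3} + \frac{\pi}{4} \right)}}{1372}

Case ω < 0 (upper half-plane, counterclockwise contour ⇒ F(ω) = +2πi·ΣRes):
  Res_{z = \frac{7 \sqrt{2}}{3} + \frac{7 \sqrt{2} i}{3}} g(z) = \frac{27 \sqrt{2} i \left(-1 + i\right) e^{\frac{7 \sqrt{2} \omega \left(1 - i\right)}{3}}}{10976}
  Res_{z = - \frac{7 \sqrt{2}}{3} + \frac{7 \sqrt{2} i}{3}} g(z) = \frac{27 \sqrt{2} \left(1 - i\right) e^{\frac{7 \sqrt{2} \omega \left(1 + i\right)}{3}}}{10976}
  F(ω) = 2πi·ΣRes = - \frac{27 \sqrt{2} i \pi \left(i \left(1 - i\right) e^{\frac{7 \sqrt{2} \omega \left(1 - i\right)}{3}} - \left(1 - i\right) e^{\frac{7 \sqrt{2} \omega \left(1 + i\right)}{3}}\right)}{5488} = \frac{27 \pi e^{\frac{7 \sqrt{2} \omega}{3}} \cos{\left(\frac{7 \sqrt{2} \omega}{3} + \frac{\pi}{4} \right)}}{1372}

Both cases combine into a single formula in |ω|:

F(ω) = \frac{27 \pi e^{- \frac{7 \sqrt{2} \left|{\omega}\right|}{3}} \sin{\left(\frac{7 \sqrt{2} \left|{\omega}\right|}{3} + \frac{\pi}{4} \right)}}{1372}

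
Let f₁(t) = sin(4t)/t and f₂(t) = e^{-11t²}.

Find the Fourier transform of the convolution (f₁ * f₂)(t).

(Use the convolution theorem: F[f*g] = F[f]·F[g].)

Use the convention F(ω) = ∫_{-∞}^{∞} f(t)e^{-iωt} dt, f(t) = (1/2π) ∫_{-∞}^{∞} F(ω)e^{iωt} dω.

F[f₁*f₂](ω) = \begin{cases} \frac{\sqrt{11} \pi^{\frac{3}{2}} e^{- \frac{\omega^{2}}{44}}}{11} & \text{for}\: \omega > -4 \wedge \omega < 4 \\0 & \text{otherwise} \end{cases}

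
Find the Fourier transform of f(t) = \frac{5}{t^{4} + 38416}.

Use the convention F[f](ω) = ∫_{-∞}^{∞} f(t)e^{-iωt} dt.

F(ω) = \frac{5 \pi e^{- 7 \sqrt{2} \left|{\omega}\right|} \sin{\left(7 \sqrt{2} \left|{\omega}\right| + \frac{\pi}{4} \right)}}{2744}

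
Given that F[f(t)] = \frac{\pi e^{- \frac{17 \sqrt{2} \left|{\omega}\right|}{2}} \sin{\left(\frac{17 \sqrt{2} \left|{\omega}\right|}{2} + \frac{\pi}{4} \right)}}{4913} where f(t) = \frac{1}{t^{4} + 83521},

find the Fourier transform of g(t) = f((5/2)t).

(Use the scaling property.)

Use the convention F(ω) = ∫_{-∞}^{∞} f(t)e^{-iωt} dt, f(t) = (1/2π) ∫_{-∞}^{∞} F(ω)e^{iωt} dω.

F[g](ω) = \frac{2 \pi e^{- \frac{17 \sqrt{2} \left|{\omega}\right|}{5}} \sin{\left(\frac{17 \sqrt{2} \left|{\omega}\right|}{5} + \frac{\pi}{4} \right)}}{24565}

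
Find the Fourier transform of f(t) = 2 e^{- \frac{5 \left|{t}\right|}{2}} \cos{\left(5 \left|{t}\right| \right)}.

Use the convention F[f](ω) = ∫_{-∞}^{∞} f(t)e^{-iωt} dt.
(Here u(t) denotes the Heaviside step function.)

F(ω) = \frac{40 \left(4 \omega^{2} + 125\right)}{16 \omega^{4} - 600 \omega^{2} + 15625}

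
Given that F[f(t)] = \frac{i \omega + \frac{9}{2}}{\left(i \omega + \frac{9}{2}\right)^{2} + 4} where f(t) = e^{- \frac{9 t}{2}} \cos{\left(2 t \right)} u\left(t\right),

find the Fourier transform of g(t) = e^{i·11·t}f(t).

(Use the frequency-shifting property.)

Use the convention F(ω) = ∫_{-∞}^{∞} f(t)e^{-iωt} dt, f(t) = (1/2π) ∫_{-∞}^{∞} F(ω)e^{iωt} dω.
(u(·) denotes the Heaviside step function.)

F[g](ω) = \frac{2 \left(2 i \left(\omega - 11\right) + 9\right)}{\left(2 i \left(\omega - 11\right) + 9\right)^{2} + 16}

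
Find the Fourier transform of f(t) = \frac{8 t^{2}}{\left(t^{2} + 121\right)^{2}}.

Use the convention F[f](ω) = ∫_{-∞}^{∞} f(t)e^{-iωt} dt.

F(ω) = \frac{4 \pi \left(1 - 11 \left|{\omega}\right|\right) e^{- 11 \left|{\omega}\right|}}{11}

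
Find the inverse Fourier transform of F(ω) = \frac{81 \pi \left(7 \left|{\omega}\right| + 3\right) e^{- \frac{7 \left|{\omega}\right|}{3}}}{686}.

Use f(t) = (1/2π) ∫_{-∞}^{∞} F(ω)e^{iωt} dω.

f(t) = \frac{9}{\left(t^{2} + \frac{49}{9}\right)^{2}}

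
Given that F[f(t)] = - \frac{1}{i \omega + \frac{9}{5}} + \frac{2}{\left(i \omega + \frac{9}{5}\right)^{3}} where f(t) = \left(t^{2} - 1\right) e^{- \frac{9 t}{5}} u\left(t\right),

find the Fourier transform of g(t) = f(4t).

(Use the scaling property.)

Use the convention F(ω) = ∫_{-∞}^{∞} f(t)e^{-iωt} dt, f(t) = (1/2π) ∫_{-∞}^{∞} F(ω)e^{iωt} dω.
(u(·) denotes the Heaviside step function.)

F[g](ω) = \frac{5 \left(4000 i \omega - \left(5 i \omega + 36\right)^{3} + 28800\right)}{\left(5 i \omega + 36\right)^{4}}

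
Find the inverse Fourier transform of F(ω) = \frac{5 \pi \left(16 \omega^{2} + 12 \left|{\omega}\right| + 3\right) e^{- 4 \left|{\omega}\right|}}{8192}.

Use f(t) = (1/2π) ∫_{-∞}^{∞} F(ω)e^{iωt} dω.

f(t) = \frac{5}{\left(t^{2} + 16\right)^{3}}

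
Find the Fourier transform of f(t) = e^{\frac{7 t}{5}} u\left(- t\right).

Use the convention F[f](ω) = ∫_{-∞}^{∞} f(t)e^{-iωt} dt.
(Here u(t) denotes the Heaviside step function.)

F(ω) = - \frac{5}{5 i \omega - 7}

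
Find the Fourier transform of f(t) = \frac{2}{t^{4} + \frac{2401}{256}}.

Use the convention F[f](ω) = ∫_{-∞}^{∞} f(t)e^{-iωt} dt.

F(ω) = \frac{128 \pi e^{- \frac{7 \sqrt{2} \left|{\omega}\right|}{8}} \sin{\left(\frac{7 \sqrt{2} \left|{\omega}\right|}{8} + \frac{\pi}{4} \right)}}{343}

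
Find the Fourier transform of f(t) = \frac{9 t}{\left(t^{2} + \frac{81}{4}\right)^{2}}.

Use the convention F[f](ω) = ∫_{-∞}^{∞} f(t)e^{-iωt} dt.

F(ω) = - i \pi \omega e^{- \frac{9 \left|{\omega}\right|}{2}}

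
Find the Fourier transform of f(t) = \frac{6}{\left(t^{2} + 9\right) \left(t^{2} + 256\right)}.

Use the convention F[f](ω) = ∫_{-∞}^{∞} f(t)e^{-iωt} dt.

F(ω) = \frac{\pi \left(16 e^{13 \left|{\omega}\right|} - 3\right) e^{- 16 \left|{\omega}\right|}}{1976}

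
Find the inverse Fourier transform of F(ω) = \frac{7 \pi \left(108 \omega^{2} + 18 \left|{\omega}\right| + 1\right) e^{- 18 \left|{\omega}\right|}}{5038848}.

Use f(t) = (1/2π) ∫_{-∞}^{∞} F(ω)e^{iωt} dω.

f(t) = \frac{7}{\left(t^{2} + 324\right)^{3}}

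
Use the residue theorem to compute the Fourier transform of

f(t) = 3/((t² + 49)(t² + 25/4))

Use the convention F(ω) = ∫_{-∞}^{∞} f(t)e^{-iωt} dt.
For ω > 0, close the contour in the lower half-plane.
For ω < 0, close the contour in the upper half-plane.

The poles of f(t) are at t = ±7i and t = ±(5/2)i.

Let g(z) = f(z)e^{-iωz}; for large |z| the factor e^{-iωz} decays in the lower half-plane when ω > 0 and in the upper half-plane when ω < 0.

Case ω > 0 (lower half-plane, clockwise contour ⇒ F(ω) = -2πi·ΣRes):
  Res_{z = - 7 i} g(z) = - \frac{2 i e^{- 7 \omega}}{399}
  Res_{z = - \frac{5 i}{2}} g(z) = \frac{4 i e^{- \frac{5 \omega}{2}}}{285}
  F(ω) = -2πi·ΣRes = - \frac{4 \pi e^{- 7 \omega}}{399} + \frac{8 \pi e^{- \frac{5 \omega}{2}}}{285}

Case ω < 0 (upper half-plane, counterclockwise contour ⇒ F(ω) = +2πi·ΣRes):
  Res_{z = 7 i} g(z) = \frac{2 i e^{7 \omega}}{399}
  Res_{z = \frac{5 i}{2}} g(z) = - \frac{4 i e^{\frac{5 \omega}{2}}}{285}
  F(ω) = 2πi·ΣRes = \frac{4 \pi \left(14 e^{\frac{5 \omega}{2}} - 5 e^{7 \omega}\right)}{1995}

Both cases combine into a single formula in |ω|:

F(ω) = - \frac{4 \pi e^{- 7 \left|{\omega}\right|}}{399} + \frac{8 \pi e^{- \frac{5 \left|{\omega}\right|}{2}}}{285}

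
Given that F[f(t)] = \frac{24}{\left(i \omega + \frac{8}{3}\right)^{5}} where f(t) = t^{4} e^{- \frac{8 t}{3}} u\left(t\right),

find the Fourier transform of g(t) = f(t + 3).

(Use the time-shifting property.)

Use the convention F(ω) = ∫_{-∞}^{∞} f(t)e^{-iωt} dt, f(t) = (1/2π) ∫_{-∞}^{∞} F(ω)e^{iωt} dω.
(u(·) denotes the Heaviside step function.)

F[g](ω) = \frac{5832 e^{3 i \omega}}{\left(3 i \omega + 8\right)^{5}}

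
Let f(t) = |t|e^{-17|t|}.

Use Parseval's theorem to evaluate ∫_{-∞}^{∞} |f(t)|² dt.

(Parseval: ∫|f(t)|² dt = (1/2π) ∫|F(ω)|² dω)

∫|f(t)|² dt = \frac{1}{9826}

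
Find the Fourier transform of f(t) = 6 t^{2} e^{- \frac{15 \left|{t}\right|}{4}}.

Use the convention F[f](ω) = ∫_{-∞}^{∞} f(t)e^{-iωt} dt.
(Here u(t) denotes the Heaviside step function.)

F(ω) = \frac{69120 \left(75 - 16 \omega^{2}\right)}{\left(16 \omega^{2} + 225\right)^{3}}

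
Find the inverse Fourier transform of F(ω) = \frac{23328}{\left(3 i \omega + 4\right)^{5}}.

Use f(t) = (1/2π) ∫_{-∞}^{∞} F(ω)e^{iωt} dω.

f(t) = 4 t^{4} e^{- \frac{4 t}{3}} u\left(t\right)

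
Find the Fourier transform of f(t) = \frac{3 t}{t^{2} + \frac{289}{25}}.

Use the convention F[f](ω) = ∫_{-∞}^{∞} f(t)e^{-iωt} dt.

F(ω) = - 3 i \pi e^{- \frac{17 \left|{\omega}\right|}{5}} \operatorname{sign}{\left(\omega \right)}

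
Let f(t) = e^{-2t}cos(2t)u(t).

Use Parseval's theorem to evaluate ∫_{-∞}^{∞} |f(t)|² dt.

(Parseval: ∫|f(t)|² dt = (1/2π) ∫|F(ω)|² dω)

∫|f(t)|² dt = \frac{3}{16}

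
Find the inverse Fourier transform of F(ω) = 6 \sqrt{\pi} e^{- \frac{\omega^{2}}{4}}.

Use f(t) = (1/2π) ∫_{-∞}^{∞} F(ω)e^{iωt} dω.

f(t) = 6 e^{- t^{2}}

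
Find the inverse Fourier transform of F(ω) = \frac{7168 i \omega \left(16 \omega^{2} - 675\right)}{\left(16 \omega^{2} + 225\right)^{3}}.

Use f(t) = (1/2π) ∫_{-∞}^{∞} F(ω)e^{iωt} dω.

f(t) = 7 t e^{- \frac{15 \left|{t}\right|}{4}} \left|{t}\right|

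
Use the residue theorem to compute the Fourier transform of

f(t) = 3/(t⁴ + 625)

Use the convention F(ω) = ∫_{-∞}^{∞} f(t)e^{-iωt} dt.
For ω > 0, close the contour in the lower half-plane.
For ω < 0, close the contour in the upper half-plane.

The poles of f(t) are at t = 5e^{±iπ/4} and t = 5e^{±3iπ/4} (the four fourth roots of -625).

Let g(z) = f(z)e^{-iωz}; for large |z| the factor e^{-iωz} decays in the lower half-plane when ω > 0 and in the upper half-plane when ω < 0.

Case ω > 0 (lower half-plane, clockwise contour ⇒ F(ω) = -2πi·ΣRes):
  Res_{z = - \frac{5 \sqrt{2}}{2} - \frac{5 \sqrt{2} i}{2}} g(z) = \frac{3 \sqrt{2} i \left(1 - i\right) e^{\frac{5 \sqrt{2} \omega \left(-1 + i\right)}{2}}}{1000}
  Res_{z = \frac{5 \sqrt{2}}{2} - \frac{5 \sqrt{2} i}{2}} g(z) = \frac{3 \sqrt{2} i \left(1 + i\right) e^{- \frac{5 \sqrt{2} \omega \left(1 + i\right)}{2}}}{1000}
  F(ω) = -2πi·ΣRes = \frac{3 \sqrt{2} \pi \left(1 - i\right) \left(e^{5 \sqrt{2} i \omega} + i\right) e^{- \frac{5 \sqrt{2} \omega \left(1 + i\right)}{2}}}{500} = \frac{3 \pi e^{- \frac{5 \sqrt{2} \omega}{2}} \sin{\left(\frac{5 \sqrt{2} \omega}{2} + \frac{\pi}{4} \right)}}{125}

Case ω < 0 (upper half-plane, counterclockwise contour ⇒ F(ω) = +2πi·ΣRes):
  Res_{z = \frac{5 \sqrt{2}}{2} + \frac{5 \sqrt{2} i}{2}} g(z) = \frac{3 \sqrt{2} i \left(-1 + i\right) e^{\frac{5 \sqrt{2} \omega \left(1 - i\right)}{2}}}{1000}
  Res_{z = - \frac{5 \sqrt{2}}{2} + \frac{5 \sqrt{2} i}{2}} g(z) = \frac{3 \sqrt{2} \left(1 - i\right) e^{\frac{5 \sqrt{2} \omega \left(1 + i\right)}{2}}}{1000}
  F(ω) = 2πi·ΣRes = - \frac{3 \sqrt{2} i \pi \left(i \left(1 - i\right) e^{\frac{5 \sqrt{2} \omega \left(1 - i\right)}{2}} - \left(1 - i\right) e^{\frac{5 \sqrt{2} \omega \left(1 + i\right)}{2}}\right)}{500} = \frac{3 \pi e^{\frac{5 \sqrt{2} \omega}{2}} \cos{\left(\frac{5 \sqrt{2} \omega}{2} + \frac{\pi}{4} \right)}}{125}

Both cases combine into a single formula in |ω|:

F(ω) = \frac{3 \pi e^{- \frac{5 \sqrt{2} \left|{\omega}\right|}{2}} \sin{\left(\frac{5 \sqrt{2} \left|{\omega}\right|}{2} + \frac{\pi}{4} \right)}}{125}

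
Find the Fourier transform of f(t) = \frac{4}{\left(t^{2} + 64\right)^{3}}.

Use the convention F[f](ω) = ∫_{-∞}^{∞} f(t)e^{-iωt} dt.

F(ω) = \frac{\pi \left(64 \omega^{2} + 24 \left|{\omega}\right| + 3\right) e^{- 8 \left|{\omega}\right|}}{65536}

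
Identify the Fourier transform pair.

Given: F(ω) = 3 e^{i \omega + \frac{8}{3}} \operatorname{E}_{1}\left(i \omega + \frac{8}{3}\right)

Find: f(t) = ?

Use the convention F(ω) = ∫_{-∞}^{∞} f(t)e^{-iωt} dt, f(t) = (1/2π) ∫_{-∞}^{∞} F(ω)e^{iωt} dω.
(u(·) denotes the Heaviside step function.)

f(t) = \frac{3 e^{- \frac{8 t}{3}} u\left(t\right)}{t + 1}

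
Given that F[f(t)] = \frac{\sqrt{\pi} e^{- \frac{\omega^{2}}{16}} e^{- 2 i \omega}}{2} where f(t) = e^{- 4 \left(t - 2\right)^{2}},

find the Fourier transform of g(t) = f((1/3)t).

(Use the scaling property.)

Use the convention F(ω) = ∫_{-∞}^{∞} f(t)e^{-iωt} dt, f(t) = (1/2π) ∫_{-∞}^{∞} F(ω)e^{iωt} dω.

F[g](ω) = \frac{3 \sqrt{\pi} e^{- \frac{3 \omega \left(3 \omega + 32 i\right)}{16}}}{2}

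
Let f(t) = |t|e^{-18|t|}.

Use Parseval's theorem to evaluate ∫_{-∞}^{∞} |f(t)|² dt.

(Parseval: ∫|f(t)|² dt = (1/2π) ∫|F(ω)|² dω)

∫|f(t)|² dt = \frac{1}{11664}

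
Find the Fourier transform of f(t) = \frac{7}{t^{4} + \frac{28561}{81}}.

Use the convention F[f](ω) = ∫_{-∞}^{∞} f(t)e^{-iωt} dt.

F(ω) = \frac{189 \pi e^{- \frac{13 \sqrt{2} \left|{\omega}\right|}{6}} \sin{\left(\frac{13 \sqrt{2} \left|{\omega}\right|}{6} + \frac{\pi}{4} \right)}}{2197}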